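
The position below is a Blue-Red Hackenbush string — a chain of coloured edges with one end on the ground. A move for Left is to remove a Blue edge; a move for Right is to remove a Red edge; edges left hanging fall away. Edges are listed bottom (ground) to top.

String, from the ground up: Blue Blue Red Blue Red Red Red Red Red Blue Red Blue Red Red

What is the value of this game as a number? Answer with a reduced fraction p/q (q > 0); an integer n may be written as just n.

1 of 14 · B · max L 0 · min R +∞ — 1
2 of 14 · BB · max L 1 · min R +∞ — 2
3 of 14 · BBR · max L 1 · min R 2 — 3/2
4 of 14 · BBRB · max L 3/2 · min R 2 — 7/4
5 of 14 · BBRBR · max L 3/2 · min R 7/4 — 13/8
6 of 14 · BBRBRR · max L 3/2 · min R 13/8 — 25/16
7 of 14 · BBRBRRR · max L 3/2 · min R 25/16 — 49/32
8 of 14 · BBRBRRRR · max L 3/2 · min R 49/32 — 97/64
9 of 14 · BBRBRRRRR · max L 3/2 · min R 97/64 — 193/128
10 of 14 · BBRBRRRRRB · max L 193/128 · min R 97/64 — 387/256
11 of 14 · BBRBRRRRRBR · max L 193/128 · min R 387/256 — 773/512
12 of 14 · BBRBRRRRRBRB · max L 773/512 · min R 387/256 — 1547/1024
13 of 14 · BBRBRRRRRBRBR · max L 773/512 · min R 1547/1024 — 3093/2048
14 of 14 · BBRBRRRRRBRBRR · max L 773/512 · min R 3093/2048 — 6185/4096

6185/4096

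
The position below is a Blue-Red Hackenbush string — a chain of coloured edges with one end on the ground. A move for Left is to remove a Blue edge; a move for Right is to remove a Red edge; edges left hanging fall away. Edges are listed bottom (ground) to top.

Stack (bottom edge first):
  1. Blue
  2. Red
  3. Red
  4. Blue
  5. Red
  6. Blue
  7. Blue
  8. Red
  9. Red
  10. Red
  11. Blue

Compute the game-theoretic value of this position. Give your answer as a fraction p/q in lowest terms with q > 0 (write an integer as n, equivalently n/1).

355/1024

edge 1 of 11 (Blue): { 0 |  } → 1
edge 2 of 11 (Red): { 0 | 1 } → 1/2
edge 3 of 11 (Red): { 0 | 1/2 1 } → 1/4
edge 4 of 11 (Blue): { 0 1/4 | 1/2 1 } → 3/8
edge 5 of 11 (Red): { 0 1/4 | 3/8 1/2 1 } → 5/16
edge 6 of 11 (Blue): { 0 1/4 5/16 | 3/8 1/2 1 } → 11/32
edge 7 of 11 (Blue): { 0 1/4 5/16 11/32 | 3/8 1/2 1 } → 23/64
edge 8 of 11 (Red): { 0 1/4 5/16 11/32 | 23/64 3/8 1/2 1 } → 45/128
edge 9 of 11 (Red): { 0 1/4 5/16 11/32 | 45/128 23/64 3/8 1/2 1 } → 89/256
edge 10 of 11 (Red): { 0 1/4 5/16 11/32 | 89/256 45/128 23/64 3/8 1/2 1 } → 177/512
edge 11 of 11 (Blue): { 0 1/4 5/16 11/32 177/512 | 89/256 45/128 23/64 3/8 1/2 1 } → 355/1024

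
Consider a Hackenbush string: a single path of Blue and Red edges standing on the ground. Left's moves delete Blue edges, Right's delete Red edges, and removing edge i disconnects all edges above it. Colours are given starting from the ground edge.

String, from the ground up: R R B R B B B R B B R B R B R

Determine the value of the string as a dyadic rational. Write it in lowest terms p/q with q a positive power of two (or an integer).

-12587/8192

G(R) = { ∅ | 0 } = -1
G(RR) = { ∅ | -1; 0 } = -2
G(RRB) = { -2 | -1; 0 } = -3/2
G(RRBR) = { -2 | -3/2; -1; 0 } = -7/4
G(RRBRB) = { -2; -7/4 | -3/2; -1; 0 } = -13/8
G(RRBRBB) = { -2; -7/4; -13/8 | -3/2; -1; 0 } = -25/16
G(RRBRBBB) = { -2; -7/4; -13/8; -25/16 | -3/2; -1; 0 } = -49/32
G(RRBRBBBR) = { -2; -7/4; -13/8; -25/16 | -49/32; -3/2; -1; 0 } = -99/64
G(RRBRBBBRB) = { -2; -7/4; -13/8; -25/16; -99/64 | -49/32; -3/2; -1; 0 } = -197/128
G(RRBRBBBRBB) = { -2; -7/4; -13/8; -25/16; -99/64; -197/128 | -49/32; -3/2; -1; 0 } = -393/256
G(RRBRBBBRBBR) = { -2; -7/4; -13/8; -25/16; -99/64; -197/128 | -393/256; -49/32; -3/2; -1; 0 } = -787/512
G(RRBRBBBRBBRB) = { -2; -7/4; -13/8; -25/16; -99/64; -197/128; -787/512 | -393/256; -49/32; -3/2; -1; 0 } = -1573/1024
G(RRBRBBBRBBRBR) = { -2; -7/4; -13/8; -25/16; -99/64; -197/128; -787/512 | -1573/1024; -393/256; -49/32; -3/2; -1; 0 } = -3147/2048
G(RRBRBBBRBBRBRB) = { -2; -7/4; -13/8; -25/16; -99/64; -197/128; -787/512; -3147/2048 | -1573/1024; -393/256; -49/32; -3/2; -1; 0 } = -6293/4096
G(RRBRBBBRBBRBRBR) = { -2; -7/4; -13/8; -25/16; -99/64; -197/128; -787/512; -3147/2048 | -6293/4096; -1573/1024; -393/256; -49/32; -3/2; -1; 0 } = -12587/8192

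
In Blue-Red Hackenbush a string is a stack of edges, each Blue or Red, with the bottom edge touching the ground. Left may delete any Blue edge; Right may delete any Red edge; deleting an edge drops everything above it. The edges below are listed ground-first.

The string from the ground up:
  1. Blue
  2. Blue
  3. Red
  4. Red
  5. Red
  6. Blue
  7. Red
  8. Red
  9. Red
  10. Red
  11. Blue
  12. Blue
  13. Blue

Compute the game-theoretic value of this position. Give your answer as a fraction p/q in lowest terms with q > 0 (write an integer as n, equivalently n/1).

Build value(s[:k]) for k = 1..13, string s = Blue Blue Red Red Red Blue Red Red Red Red Blue Blue Blue.
B: Left { 0 }, Right { ∅ } gives simplest 1
BB: Left { 0, 1 }, Right { ∅ } gives simplest 2
BBR: Left { 0, 1 }, Right { 2 } gives simplest 3/2
BBRR: Left { 0, 1 }, Right { 3/2, 2 } gives simplest 5/4
BBRRR: Left { 0, 1 }, Right { 5/4, 3/2, 2 } gives simplest 9/8
BBRRRB: Left { 0, 1, 9/8 }, Right { 5/4, 3/2, 2 } gives simplest 19/16
BBRRRBR: Left { 0, 1, 9/8 }, Right { 19/16, 5/4, 3/2, 2 } gives simplest 37/32
BBRRRBRR: Left { 0, 1, 9/8 }, Right { 37/32, 19/16, 5/4, 3/2, 2 } gives simplest 73/64
BBRRRBRRR: Left { 0, 1, 9/8 }, Right { 73/64, 37/32, 19/16, 5/4, 3/2, 2 } gives simplest 145/128
BBRRRBRRRR: Left { 0, 1, 9/8 }, Right { 145/128, 73/64, 37/32, 19/16, 5/4, 3/2, 2 } gives simplest 289/256
BBRRRBRRRRB: Left { 0, 1, 9/8, 289/256 }, Right { 145/128, 73/64, 37/32, 19/16, 5/4, 3/2, 2 } gives simplest 579/512
BBRRRBRRRRBB: Left { 0, 1, 9/8, 289/256, 579/512 }, Right { 145/128, 73/64, 37/32, 19/16, 5/4, 3/2, 2 } gives simplest 1159/1024
BBRRRBRRRRBBB: Left { 0, 1, 9/8, 289/256, 579/512, 1159/1024 }, Right { 145/128, 73/64, 37/32, 19/16, 5/4, 3/2, 2 } gives simplest 2319/2048

2319/2048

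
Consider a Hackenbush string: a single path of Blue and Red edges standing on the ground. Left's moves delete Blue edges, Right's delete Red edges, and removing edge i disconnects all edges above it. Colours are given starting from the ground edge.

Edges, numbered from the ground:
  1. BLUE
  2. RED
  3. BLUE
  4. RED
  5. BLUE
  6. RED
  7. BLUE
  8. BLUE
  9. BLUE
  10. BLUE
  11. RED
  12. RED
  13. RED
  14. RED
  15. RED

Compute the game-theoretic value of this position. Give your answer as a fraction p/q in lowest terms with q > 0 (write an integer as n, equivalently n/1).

11201/16384

G_1 [B]  L=[0]  R=[none]  — 1
G_2 [BR]  L=[0]  R=[1]  — 1/2
G_3 [BRB]  L=[0, 1/2]  R=[1]  — 3/4
G_4 [BRBR]  L=[0, 1/2]  R=[3/4, 1]  — 5/8
G_5 [BRBRB]  L=[0, 1/2, 5/8]  R=[3/4, 1]  — 11/16
G_6 [BRBRBR]  L=[0, 1/2, 5/8]  R=[11/16, 3/4, 1]  — 21/32
G_7 [BRBRBRB]  L=[0, 1/2, 5/8, 21/32]  R=[11/16, 3/4, 1]  — 43/64
G_8 [BRBRBRBB]  L=[0, 1/2, 5/8, 21/32, 43/64]  R=[11/16, 3/4, 1]  — 87/128
G_9 [BRBRBRBBB]  L=[0, 1/2, 5/8, 21/32, 43/64, 87/128]  R=[11/16, 3/4, 1]  — 175/256
G_10 [BRBRBRBBBB]  L=[0, 1/2, 5/8, 21/32, 43/64, 87/128, 175/256]  R=[11/16, 3/4, 1]  — 351/512
G_11 [BRBRBRBBBBR]  L=[0, 1/2, 5/8, 21/32, 43/64, 87/128, 175/256]  R=[351/512, 11/16, 3/4, 1]  — 701/1024
G_12 [BRBRBRBBBBRR]  L=[0, 1/2, 5/8, 21/32, 43/64, 87/128, 175/256]  R=[701/1024, 351/512, 11/16, 3/4, 1]  — 1401/2048
G_13 [BRBRBRBBBBRRR]  L=[0, 1/2, 5/8, 21/32, 43/64, 87/128, 175/256]  R=[1401/2048, 701/1024, 351/512, 11/16, 3/4, 1]  — 2801/4096
G_14 [BRBRBRBBBBRRRR]  L=[0, 1/2, 5/8, 21/32, 43/64, 87/128, 175/256]  R=[2801/4096, 1401/2048, 701/1024, 351/512, 11/16, 3/4, 1]  — 5601/8192
G_15 [BRBRBRBBBBRRRRR]  L=[0, 1/2, 5/8, 21/32, 43/64, 87/128, 175/256]  R=[5601/8192, 2801/4096, 1401/2048, 701/1024, 351/512, 11/16, 3/4, 1]  — 11201/16384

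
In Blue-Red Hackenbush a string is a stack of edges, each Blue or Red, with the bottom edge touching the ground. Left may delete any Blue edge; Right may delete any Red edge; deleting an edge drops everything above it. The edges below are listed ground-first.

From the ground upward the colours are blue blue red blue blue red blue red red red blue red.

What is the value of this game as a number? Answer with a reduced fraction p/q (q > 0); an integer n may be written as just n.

1861/1024

val_1 [b]  L=[0]  R=[(no moves)]  -> 1
val_2 [bb]  L=[0,1]  R=[(no moves)]  -> 2
val_3 [bbr]  L=[0,1]  R=[2]  -> 3/2
val_4 [bbrb]  L=[0,1,3/2]  R=[2]  -> 7/4
val_5 [bbrbb]  L=[0,1,3/2,7/4]  R=[2]  -> 15/8
val_6 [bbrbbr]  L=[0,1,3/2,7/4]  R=[15/8,2]  -> 29/16
val_7 [bbrbbrb]  L=[0,1,3/2,7/4,29/16]  R=[15/8,2]  -> 59/32
val_8 [bbrbbrbr]  L=[0,1,3/2,7/4,29/16]  R=[59/32,15/8,2]  -> 117/64
val_9 [bbrbbrbrr]  L=[0,1,3/2,7/4,29/16]  R=[117/64,59/32,15/8,2]  -> 233/128
val_10 [bbrbbrbrrr]  L=[0,1,3/2,7/4,29/16]  R=[233/128,117/64,59/32,15/8,2]  -> 465/256
val_11 [bbrbbrbrrrb]  L=[0,1,3/2,7/4,29/16,465/256]  R=[233/128,117/64,59/32,15/8,2]  -> 931/512
val_12 [bbrbbrbrrrbr]  L=[0,1,3/2,7/4,29/16,465/256]  R=[931/512,233/128,117/64,59/32,15/8,2]  -> 1861/1024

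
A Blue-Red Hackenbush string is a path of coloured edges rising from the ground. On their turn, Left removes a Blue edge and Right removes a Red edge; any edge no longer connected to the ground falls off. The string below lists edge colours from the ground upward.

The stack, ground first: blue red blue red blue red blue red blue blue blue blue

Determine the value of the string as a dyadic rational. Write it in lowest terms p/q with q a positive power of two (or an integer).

1375/2048

b: Left { 0 }, Right { — } ⇒ simplest 1
br: Left { 0 }, Right { 1 } ⇒ simplest 1/2
brb: Left { 0 1/2 }, Right { 1 } ⇒ simplest 3/4
brbr: Left { 0 1/2 }, Right { 3/4 1 } ⇒ simplest 5/8
brbrb: Left { 0 1/2 5/8 }, Right { 3/4 1 } ⇒ simplest 11/16
brbrbr: Left { 0 1/2 5/8 }, Right { 11/16 3/4 1 } ⇒ simplest 21/32
brbrbrb: Left { 0 1/2 5/8 21/32 }, Right { 11/16 3/4 1 } ⇒ simplest 43/64
brbrbrbr: Left { 0 1/2 5/8 21/32 }, Right { 43/64 11/16 3/4 1 } ⇒ simplest 85/128
brbrbrbrb: Left { 0 1/2 5/8 21/32 85/128 }, Right { 43/64 11/16 3/4 1 } ⇒ simplest 171/256
brbrbrbrbb: Left { 0 1/2 5/8 21/32 85/128 171/256 }, Right { 43/64 11/16 3/4 1 } ⇒ simplest 343/512
brbrbrbrbbb: Left { 0 1/2 5/8 21/32 85/128 171/256 343/512 }, Right { 43/64 11/16 3/4 1 } ⇒ simplest 687/1024
brbrbrbrbbbb: Left { 0 1/2 5/8 21/32 85/128 171/256 343/512 687/1024 }, Right { 43/64 11/16 3/4 1 } ⇒ simplest 1375/2048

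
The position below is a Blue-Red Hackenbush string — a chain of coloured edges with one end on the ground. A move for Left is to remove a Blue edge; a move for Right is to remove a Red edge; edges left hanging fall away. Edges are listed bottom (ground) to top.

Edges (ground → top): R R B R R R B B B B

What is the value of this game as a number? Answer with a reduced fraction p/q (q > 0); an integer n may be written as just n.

Recurse on prefixes of the 10-edge string R R B R R R B B B B:
value_1 [R]  L=[]  R=[0]  → -1
value_2 [RR]  L=[]  R=[-1; 0]  → -2
value_3 [RRB]  L=[-2]  R=[-1; 0]  → -3/2
value_4 [RRBR]  L=[-2]  R=[-3/2; -1; 0]  → -7/4
value_5 [RRBRR]  L=[-2]  R=[-7/4; -3/2; -1; 0]  → -15/8
value_6 [RRBRRR]  L=[-2]  R=[-15/8; -7/4; -3/2; -1; 0]  → -31/16
value_7 [RRBRRRB]  L=[-2; -31/16]  R=[-15/8; -7/4; -3/2; -1; 0]  → -61/32
value_8 [RRBRRRBB]  L=[-2; -31/16; -61/32]  R=[-15/8; -7/4; -3/2; -1; 0]  → -121/64
value_9 [RRBRRRBBB]  L=[-2; -31/16; -61/32; -121/64]  R=[-15/8; -7/4; -3/2; -1; 0]  → -241/128
value_10 [RRBRRRBBBB]  L=[-2; -31/16; -61/32; -121/64; -241/128]  R=[-15/8; -7/4; -3/2; -1; 0]  → -481/256

-481/256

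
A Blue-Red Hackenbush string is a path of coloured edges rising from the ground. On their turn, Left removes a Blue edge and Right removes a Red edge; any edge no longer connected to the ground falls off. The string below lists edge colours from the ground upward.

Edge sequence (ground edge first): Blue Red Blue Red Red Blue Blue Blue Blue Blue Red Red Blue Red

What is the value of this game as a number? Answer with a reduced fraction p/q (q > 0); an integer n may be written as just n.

1 of 14 · B · max L 0 · min R +∞ → 1
2 of 14 · BR · max L 0 · min R 1 → 1/2
3 of 14 · BRB · max L 1/2 · min R 1 → 3/4
4 of 14 · BRBR · max L 1/2 · min R 3/4 → 5/8
5 of 14 · BRBRR · max L 1/2 · min R 5/8 → 9/16
6 of 14 · BRBRRB · max L 9/16 · min R 5/8 → 19/32
7 of 14 · BRBRRBB · max L 19/32 · min R 5/8 → 39/64
8 of 14 · BRBRRBBB · max L 39/64 · min R 5/8 → 79/128
9 of 14 · BRBRRBBBB · max L 79/128 · min R 5/8 → 159/256
10 of 14 · BRBRRBBBBB · max L 159/256 · min R 5/8 → 319/512
11 of 14 · BRBRRBBBBBR · max L 159/256 · min R 319/512 → 637/1024
12 of 14 · BRBRRBBBBBRR · max L 159/256 · min R 637/1024 → 1273/2048
13 of 14 · BRBRRBBBBBRRB · max L 1273/2048 · min R 637/1024 → 2547/4096
14 of 14 · BRBRRBBBBBRRBR · max L 1273/2048 · min R 2547/4096 → 5093/8192

5093/8192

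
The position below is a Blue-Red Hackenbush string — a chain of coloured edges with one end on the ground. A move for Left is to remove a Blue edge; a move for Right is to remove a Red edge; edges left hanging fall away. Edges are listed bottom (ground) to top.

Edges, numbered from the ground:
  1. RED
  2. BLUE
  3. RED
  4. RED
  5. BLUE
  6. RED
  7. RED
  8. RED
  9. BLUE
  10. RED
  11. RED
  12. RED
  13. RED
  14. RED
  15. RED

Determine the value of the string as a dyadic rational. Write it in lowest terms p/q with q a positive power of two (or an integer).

Prefix values for RED BLUE RED RED BLUE RED RED RED BLUE RED RED RED RED RED RED via {L|R} + simplicity:
edge 1 of 15 (RED): { — | 0 } so -1
edge 2 of 15 (BLUE): { -1 | 0 } so -1/2
edge 3 of 15 (RED): { -1 | -1/2 0 } so -3/4
edge 4 of 15 (RED): { -1 | -3/4 -1/2 0 } so -7/8
edge 5 of 15 (BLUE): { -1 -7/8 | -3/4 -1/2 0 } so -13/16
edge 6 of 15 (RED): { -1 -7/8 | -13/16 -3/4 -1/2 0 } so -27/32
edge 7 of 15 (RED): { -1 -7/8 | -27/32 -13/16 -3/4 -1/2 0 } so -55/64
edge 8 of 15 (RED): { -1 -7/8 | -55/64 -27/32 -13/16 -3/4 -1/2 0 } so -111/128
edge 9 of 15 (BLUE): { -1 -7/8 -111/128 | -55/64 -27/32 -13/16 -3/4 -1/2 0 } so -221/256
edge 10 of 15 (RED): { -1 -7/8 -111/128 | -221/256 -55/64 -27/32 -13/16 -3/4 -1/2 0 } so -443/512
edge 11 of 15 (RED): { -1 -7/8 -111/128 | -443/512 -221/256 -55/64 -27/32 -13/16 -3/4 -1/2 0 } so -887/1024
edge 12 of 15 (RED): { -1 -7/8 -111/128 | -887/1024 -443/512 -221/256 -55/64 -27/32 -13/16 -3/4 -1/2 0 } so -1775/2048
edge 13 of 15 (RED): { -1 -7/8 -111/128 | -1775/2048 -887/1024 -443/512 -221/256 -55/64 -27/32 -13/16 -3/4 -1/2 0 } so -3551/4096
edge 14 of 15 (RED): { -1 -7/8 -111/128 | -3551/4096 -1775/2048 -887/1024 -443/512 -221/256 -55/64 -27/32 -13/16 -3/4 -1/2 0 } so -7103/8192
edge 15 of 15 (RED): { -1 -7/8 -111/128 | -7103/8192 -3551/4096 -1775/2048 -887/1024 -443/512 -221/256 -55/64 -27/32 -13/16 -3/4 -1/2 0 } so -14207/16384

-14207/16384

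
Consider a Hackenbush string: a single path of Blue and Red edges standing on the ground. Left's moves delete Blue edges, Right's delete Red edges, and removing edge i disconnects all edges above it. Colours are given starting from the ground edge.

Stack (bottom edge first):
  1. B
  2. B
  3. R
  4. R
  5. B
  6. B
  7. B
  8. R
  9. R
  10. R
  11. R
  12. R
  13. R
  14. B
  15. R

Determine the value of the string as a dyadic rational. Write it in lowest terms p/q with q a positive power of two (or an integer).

1 of 15 · B · max L 0 · min R +∞ — 1
2 of 15 · BB · max L 1 · min R +∞ — 2
3 of 15 · BBR · max L 1 · min R 2 — 3/2
4 of 15 · BBRR · max L 1 · min R 3/2 — 5/4
5 of 15 · BBRRB · max L 5/4 · min R 3/2 — 11/8
6 of 15 · BBRRBB · max L 11/8 · min R 3/2 — 23/16
7 of 15 · BBRRBBB · max L 23/16 · min R 3/2 — 47/32
8 of 15 · BBRRBBBR · max L 23/16 · min R 47/32 — 93/64
9 of 15 · BBRRBBBRR · max L 23/16 · min R 93/64 — 185/128
10 of 15 · BBRRBBBRRR · max L 23/16 · min R 185/128 — 369/256
11 of 15 · BBRRBBBRRRR · max L 23/16 · min R 369/256 — 737/512
12 of 15 · BBRRBBBRRRRR · max L 23/16 · min R 737/512 — 1473/1024
13 of 15 · BBRRBBBRRRRRR · max L 23/16 · min R 1473/1024 — 2945/2048
14 of 15 · BBRRBBBRRRRRRB · max L 2945/2048 · min R 1473/1024 — 5891/4096
15 of 15 · BBRRBBBRRRRRRBR · max L 2945/2048 · min R 5891/4096 — 11781/8192

11781/8192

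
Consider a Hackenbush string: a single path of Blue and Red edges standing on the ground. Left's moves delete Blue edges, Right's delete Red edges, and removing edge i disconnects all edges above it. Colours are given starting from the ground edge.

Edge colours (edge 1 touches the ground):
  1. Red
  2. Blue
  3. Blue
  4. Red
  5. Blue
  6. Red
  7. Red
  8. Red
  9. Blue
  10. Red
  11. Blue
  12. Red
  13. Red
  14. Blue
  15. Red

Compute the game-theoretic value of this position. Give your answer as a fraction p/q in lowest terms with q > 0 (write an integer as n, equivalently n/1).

-5979/16384

edge 1 of 15 (Red): {  | 0 } gives -1
edge 2 of 15 (Blue): { -1 | 0 } gives -1/2
edge 3 of 15 (Blue): { -1; -1/2 | 0 } gives -1/4
edge 4 of 15 (Red): { -1; -1/2 | -1/4; 0 } gives -3/8
edge 5 of 15 (Blue): { -1; -1/2; -3/8 | -1/4; 0 } gives -5/16
edge 6 of 15 (Red): { -1; -1/2; -3/8 | -5/16; -1/4; 0 } gives -11/32
edge 7 of 15 (Red): { -1; -1/2; -3/8 | -11/32; -5/16; -1/4; 0 } gives -23/64
edge 8 of 15 (Red): { -1; -1/2; -3/8 | -23/64; -11/32; -5/16; -1/4; 0 } gives -47/128
edge 9 of 15 (Blue): { -1; -1/2; -3/8; -47/128 | -23/64; -11/32; -5/16; -1/4; 0 } gives -93/256
edge 10 of 15 (Red): { -1; -1/2; -3/8; -47/128 | -93/256; -23/64; -11/32; -5/16; -1/4; 0 } gives -187/512
edge 11 of 15 (Blue): { -1; -1/2; -3/8; -47/128; -187/512 | -93/256; -23/64; -11/32; -5/16; -1/4; 0 } gives -373/1024
edge 12 of 15 (Red): { -1; -1/2; -3/8; -47/128; -187/512 | -373/1024; -93/256; -23/64; -11/32; -5/16; -1/4; 0 } gives -747/2048
edge 13 of 15 (Red): { -1; -1/2; -3/8; -47/128; -187/512 | -747/2048; -373/1024; -93/256; -23/64; -11/32; -5/16; -1/4; 0 } gives -1495/4096
edge 14 of 15 (Blue): { -1; -1/2; -3/8; -47/128; -187/512; -1495/4096 | -747/2048; -373/1024; -93/256; -23/64; -11/32; -5/16; -1/4; 0 } gives -2989/8192
edge 15 of 15 (Red): { -1; -1/2; -3/8; -47/128; -187/512; -1495/4096 | -2989/8192; -747/2048; -373/1024; -93/256; -23/64; -11/32; -5/16; -1/4; 0 } gives -5979/16384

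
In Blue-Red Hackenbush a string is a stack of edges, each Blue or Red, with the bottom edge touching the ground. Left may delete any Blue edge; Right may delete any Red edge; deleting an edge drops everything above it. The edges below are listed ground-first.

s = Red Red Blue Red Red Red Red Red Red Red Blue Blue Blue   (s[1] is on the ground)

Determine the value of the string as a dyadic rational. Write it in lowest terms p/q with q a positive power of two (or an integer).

-4081/2048

Recurse on prefixes of the 13-edge string Red Red Blue Red Red Red Red Red Red Red Blue Blue Blue:
edge 1 of 13 (Red): { (no moves) | 0 } = -1
edge 2 of 13 (Red): { (no moves) | -1,0 } = -2
edge 3 of 13 (Blue): { -2 | -1,0 } = -3/2
edge 4 of 13 (Red): { -2 | -3/2,-1,0 } = -7/4
edge 5 of 13 (Red): { -2 | -7/4,-3/2,-1,0 } = -15/8
edge 6 of 13 (Red): { -2 | -15/8,-7/4,-3/2,-1,0 } = -31/16
edge 7 of 13 (Red): { -2 | -31/16,-15/8,-7/4,-3/2,-1,0 } = -63/32
edge 8 of 13 (Red): { -2 | -63/32,-31/16,-15/8,-7/4,-3/2,-1,0 } = -127/64
edge 9 of 13 (Red): { -2 | -127/64,-63/32,-31/16,-15/8,-7/4,-3/2,-1,0 } = -255/128
edge 10 of 13 (Red): { -2 | -255/128,-127/64,-63/32,-31/16,-15/8,-7/4,-3/2,-1,0 } = -511/256
edge 11 of 13 (Blue): { -2,-511/256 | -255/128,-127/64,-63/32,-31/16,-15/8,-7/4,-3/2,-1,0 } = -1021/512
edge 12 of 13 (Blue): { -2,-511/256,-1021/512 | -255/128,-127/64,-63/32,-31/16,-15/8,-7/4,-3/2,-1,0 } = -2041/1024
edge 13 of 13 (Blue): { -2,-511/256,-1021/512,-2041/1024 | -255/128,-127/64,-63/32,-31/16,-15/8,-7/4,-3/2,-1,0 } = -4081/2048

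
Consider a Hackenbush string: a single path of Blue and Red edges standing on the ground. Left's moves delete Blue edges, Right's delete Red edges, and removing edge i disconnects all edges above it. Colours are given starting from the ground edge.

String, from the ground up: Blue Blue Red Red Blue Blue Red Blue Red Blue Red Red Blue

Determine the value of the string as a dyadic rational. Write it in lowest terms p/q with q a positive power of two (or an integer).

2899/2048

Prefix values for Blue Blue Red Red Blue Blue Red Blue Red Blue Red Red Blue via {L|R} + simplicity:
edge 1 of 13 (Blue): { 0 | ∅ } → 1
edge 2 of 13 (Blue): { 0; 1 | ∅ } → 2
edge 3 of 13 (Red): { 0; 1 | 2 } → 3/2
edge 4 of 13 (Red): { 0; 1 | 3/2; 2 } → 5/4
edge 5 of 13 (Blue): { 0; 1; 5/4 | 3/2; 2 } → 11/8
edge 6 of 13 (Blue): { 0; 1; 5/4; 11/8 | 3/2; 2 } → 23/16
edge 7 of 13 (Red): { 0; 1; 5/4; 11/8 | 23/16; 3/2; 2 } → 45/32
edge 8 of 13 (Blue): { 0; 1; 5/4; 11/8; 45/32 | 23/16; 3/2; 2 } → 91/64
edge 9 of 13 (Red): { 0; 1; 5/4; 11/8; 45/32 | 91/64; 23/16; 3/2; 2 } → 181/128
edge 10 of 13 (Blue): { 0; 1; 5/4; 11/8; 45/32; 181/128 | 91/64; 23/16; 3/2; 2 } → 363/256
edge 11 of 13 (Red): { 0; 1; 5/4; 11/8; 45/32; 181/128 | 363/256; 91/64; 23/16; 3/2; 2 } → 725/512
edge 12 of 13 (Red): { 0; 1; 5/4; 11/8; 45/32; 181/128 | 725/512; 363/256; 91/64; 23/16; 3/2; 2 } → 1449/1024
edge 13 of 13 (Blue): { 0; 1; 5/4; 11/8; 45/32; 181/128; 1449/1024 | 725/512; 363/256; 91/64; 23/16; 3/2; 2 } → 2899/2048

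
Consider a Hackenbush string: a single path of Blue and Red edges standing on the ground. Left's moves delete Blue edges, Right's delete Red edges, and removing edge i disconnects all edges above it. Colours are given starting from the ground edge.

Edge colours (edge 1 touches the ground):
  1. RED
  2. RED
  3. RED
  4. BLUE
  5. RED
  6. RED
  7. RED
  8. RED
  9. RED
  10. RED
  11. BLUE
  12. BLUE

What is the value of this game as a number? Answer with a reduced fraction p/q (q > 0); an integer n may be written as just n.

-1529/512

Recurse on prefixes of the 12-edge string RED RED RED BLUE RED RED RED RED RED RED BLUE BLUE:
step 1: add RED to get R; options L={ none } R={ 0 } → -1
step 2: add RED to get RR; options L={ none } R={ -1,0 } → -2
step 3: add RED to get RRR; options L={ none } R={ -2,-1,0 } → -3
step 4: add BLUE to get RRRB; options L={ -3 } R={ -2,-1,0 } → -5/2
step 5: add RED to get RRRBR; options L={ -3 } R={ -5/2,-2,-1,0 } → -11/4
step 6: add RED to get RRRBRR; options L={ -3 } R={ -11/4,-5/2,-2,-1,0 } → -23/8
step 7: add RED to get RRRBRRR; options L={ -3 } R={ -23/8,-11/4,-5/2,-2,-1,0 } → -47/16
step 8: add RED to get RRRBRRRR; options L={ -3 } R={ -47/16,-23/8,-11/4,-5/2,-2,-1,0 } → -95/32
step 9: add RED to get RRRBRRRRR; options L={ -3 } R={ -95/32,-47/16,-23/8,-11/4,-5/2,-2,-1,0 } → -191/64
step 10: add RED to get RRRBRRRRRR; options L={ -3 } R={ -191/64,-95/32,-47/16,-23/8,-11/4,-5/2,-2,-1,0 } → -383/128
step 11: add BLUE to get RRRBRRRRRRB; options L={ -3,-383/128 } R={ -191/64,-95/32,-47/16,-23/8,-11/4,-5/2,-2,-1,0 } → -765/256
step 12: add BLUE to get RRRBRRRRRRBB; options L={ -3,-383/128,-765/256 } R={ -191/64,-95/32,-47/16,-23/8,-11/4,-5/2,-2,-1,0 } → -1529/512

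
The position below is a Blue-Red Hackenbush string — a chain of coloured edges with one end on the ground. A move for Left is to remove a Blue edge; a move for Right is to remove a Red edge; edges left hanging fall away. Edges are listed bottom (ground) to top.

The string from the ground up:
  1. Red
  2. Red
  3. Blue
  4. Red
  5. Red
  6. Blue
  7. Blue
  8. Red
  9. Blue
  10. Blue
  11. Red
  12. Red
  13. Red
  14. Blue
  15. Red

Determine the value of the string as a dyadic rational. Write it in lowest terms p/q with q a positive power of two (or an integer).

Prefix values for Red Red Blue Red Red Blue Blue Red Blue Blue Red Red Red Blue Red via {L|R} + simplicity:
v_1 [R]  L=[]  R=[0]  = -1
v_2 [RR]  L=[]  R=[-1; 0]  = -2
v_3 [RRB]  L=[-2]  R=[-1; 0]  = -3/2
v_4 [RRBR]  L=[-2]  R=[-3/2; -1; 0]  = -7/4
v_5 [RRBRR]  L=[-2]  R=[-7/4; -3/2; -1; 0]  = -15/8
v_6 [RRBRRB]  L=[-2; -15/8]  R=[-7/4; -3/2; -1; 0]  = -29/16
v_7 [RRBRRBB]  L=[-2; -15/8; -29/16]  R=[-7/4; -3/2; -1; 0]  = -57/32
v_8 [RRBRRBBR]  L=[-2; -15/8; -29/16]  R=[-57/32; -7/4; -3/2; -1; 0]  = -115/64
v_9 [RRBRRBBRB]  L=[-2; -15/8; -29/16; -115/64]  R=[-57/32; -7/4; -3/2; -1; 0]  = -229/128
v_10 [RRBRRBBRBB]  L=[-2; -15/8; -29/16; -115/64; -229/128]  R=[-57/32; -7/4; -3/2; -1; 0]  = -457/256
v_11 [RRBRRBBRBBR]  L=[-2; -15/8; -29/16; -115/64; -229/128]  R=[-457/256; -57/32; -7/4; -3/2; -1; 0]  = -915/512
v_12 [RRBRRBBRBBRR]  L=[-2; -15/8; -29/16; -115/64; -229/128]  R=[-915/512; -457/256; -57/32; -7/4; -3/2; -1; 0]  = -1831/1024
v_13 [RRBRRBBRBBRRR]  L=[-2; -15/8; -29/16; -115/64; -229/128]  R=[-1831/1024; -915/512; -457/256; -57/32; -7/4; -3/2; -1; 0]  = -3663/2048
v_14 [RRBRRBBRBBRRRB]  L=[-2; -15/8; -29/16; -115/64; -229/128; -3663/2048]  R=[-1831/1024; -915/512; -457/256; -57/32; -7/4; -3/2; -1; 0]  = -7325/4096
v_15 [RRBRRBBRBBRRRBR]  L=[-2; -15/8; -29/16; -115/64; -229/128; -3663/2048]  R=[-7325/4096; -1831/1024; -915/512; -457/256; -57/32; -7/4; -3/2; -1; 0]  = -14651/8192

-14651/8192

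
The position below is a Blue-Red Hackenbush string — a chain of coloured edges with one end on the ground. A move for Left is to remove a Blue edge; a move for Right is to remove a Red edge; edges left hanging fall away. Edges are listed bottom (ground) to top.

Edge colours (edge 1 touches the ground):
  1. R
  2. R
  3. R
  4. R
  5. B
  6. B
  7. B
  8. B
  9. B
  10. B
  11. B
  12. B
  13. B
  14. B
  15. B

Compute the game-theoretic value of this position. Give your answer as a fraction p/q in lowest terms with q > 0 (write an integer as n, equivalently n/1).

-6145/2048

step 1: add R to get R; options L={ ∅ } R={ 0 } = -1
step 2: add R to get RR; options L={ ∅ } R={ -1,0 } = -2
step 3: add R to get RRR; options L={ ∅ } R={ -2,-1,0 } = -3
step 4: add R to get RRRR; options L={ ∅ } R={ -3,-2,-1,0 } = -4
step 5: add B to get RRRRB; options L={ -4 } R={ -3,-2,-1,0 } = -7/2
step 6: add B to get RRRRBB; options L={ -4,-7/2 } R={ -3,-2,-1,0 } = -13/4
step 7: add B to get RRRRBBB; options L={ -4,-7/2,-13/4 } R={ -3,-2,-1,0 } = -25/8
step 8: add B to get RRRRBBBB; options L={ -4,-7/2,-13/4,-25/8 } R={ -3,-2,-1,0 } = -49/16
step 9: add B to get RRRRBBBBB; options L={ -4,-7/2,-13/4,-25/8,-49/16 } R={ -3,-2,-1,0 } = -97/32
step 10: add B to get RRRRBBBBBB; options L={ -4,-7/2,-13/4,-25/8,-49/16,-97/32 } R={ -3,-2,-1,0 } = -193/64
step 11: add B to get RRRRBBBBBBB; options L={ -4,-7/2,-13/4,-25/8,-49/16,-97/32,-193/64 } R={ -3,-2,-1,0 } = -385/128
step 12: add B to get RRRRBBBBBBBB; options L={ -4,-7/2,-13/4,-25/8,-49/16,-97/32,-193/64,-385/128 } R={ -3,-2,-1,0 } = -769/256
step 13: add B to get RRRRBBBBBBBBB; options L={ -4,-7/2,-13/4,-25/8,-49/16,-97/32,-193/64,-385/128,-769/256 } R={ -3,-2,-1,0 } = -1537/512
step 14: add B to get RRRRBBBBBBBBBB; options L={ -4,-7/2,-13/4,-25/8,-49/16,-97/32,-193/64,-385/128,-769/256,-1537/512 } R={ -3,-2,-1,0 } = -3073/1024
step 15: add B to get RRRRBBBBBBBBBBB; options L={ -4,-7/2,-13/4,-25/8,-49/16,-97/32,-193/64,-385/128,-769/256,-1537/512,-3073/1024 } R={ -3,-2,-1,0 } = -6145/2048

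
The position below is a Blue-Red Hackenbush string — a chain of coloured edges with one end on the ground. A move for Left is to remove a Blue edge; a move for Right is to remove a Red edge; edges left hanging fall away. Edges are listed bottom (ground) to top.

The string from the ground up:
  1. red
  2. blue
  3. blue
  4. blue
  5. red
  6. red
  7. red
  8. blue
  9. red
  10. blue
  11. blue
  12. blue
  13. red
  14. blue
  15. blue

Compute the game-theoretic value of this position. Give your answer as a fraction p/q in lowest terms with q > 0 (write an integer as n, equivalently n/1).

r: Left { · }, Right { 0 } -> simplest -1
rb: Left { -1 }, Right { 0 } -> simplest -1/2
rbb: Left { -1 -1/2 }, Right { 0 } -> simplest -1/4
rbbb: Left { -1 -1/2 -1/4 }, Right { 0 } -> simplest -1/8
rbbbr: Left { -1 -1/2 -1/4 }, Right { -1/8 0 } -> simplest -3/16
rbbbrr: Left { -1 -1/2 -1/4 }, Right { -3/16 -1/8 0 } -> simplest -7/32
rbbbrrr: Left { -1 -1/2 -1/4 }, Right { -7/32 -3/16 -1/8 0 } -> simplest -15/64
rbbbrrrb: Left { -1 -1/2 -1/4 -15/64 }, Right { -7/32 -3/16 -1/8 0 } -> simplest -29/128
rbbbrrrbr: Left { -1 -1/2 -1/4 -15/64 }, Right { -29/128 -7/32 -3/16 -1/8 0 } -> simplest -59/256
rbbbrrrbrb: Left { -1 -1/2 -1/4 -15/64 -59/256 }, Right { -29/128 -7/32 -3/16 -1/8 0 } -> simplest -117/512
rbbbrrrbrbb: Left { -1 -1/2 -1/4 -15/64 -59/256 -117/512 }, Right { -29/128 -7/32 -3/16 -1/8 0 } -> simplest -233/1024
rbbbrrrbrbbb: Left { -1 -1/2 -1/4 -15/64 -59/256 -117/512 -233/1024 }, Right { -29/128 -7/32 -3/16 -1/8 0 } -> simplest -465/2048
rbbbrrrbrbbbr: Left { -1 -1/2 -1/4 -15/64 -59/256 -117/512 -233/1024 }, Right { -465/2048 -29/128 -7/32 -3/16 -1/8 0 } -> simplest -931/4096
rbbbrrrbrbbbrb: Left { -1 -1/2 -1/4 -15/64 -59/256 -117/512 -233/1024 -931/4096 }, Right { -465/2048 -29/128 -7/32 -3/16 -1/8 0 } -> simplest -1861/8192
rbbbrrrbrbbbrbb: Left { -1 -1/2 -1/4 -15/64 -59/256 -117/512 -233/1024 -931/4096 -1861/8192 }, Right { -465/2048 -29/128 -7/32 -3/16 -1/8 0 } -> simplest -3721/16384

-3721/16384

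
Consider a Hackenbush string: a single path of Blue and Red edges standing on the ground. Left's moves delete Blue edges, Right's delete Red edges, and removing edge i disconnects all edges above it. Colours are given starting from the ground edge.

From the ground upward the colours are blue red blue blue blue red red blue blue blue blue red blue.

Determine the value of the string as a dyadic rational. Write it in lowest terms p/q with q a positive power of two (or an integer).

3707/4096

val_1 [b]  L=[0]  R=[]  => 1
val_2 [br]  L=[0]  R=[1]  => 1/2
val_3 [brb]  L=[0,1/2]  R=[1]  => 3/4
val_4 [brbb]  L=[0,1/2,3/4]  R=[1]  => 7/8
val_5 [brbbb]  L=[0,1/2,3/4,7/8]  R=[1]  => 15/16
val_6 [brbbbr]  L=[0,1/2,3/4,7/8]  R=[15/16,1]  => 29/32
val_7 [brbbbrr]  L=[0,1/2,3/4,7/8]  R=[29/32,15/16,1]  => 57/64
val_8 [brbbbrrb]  L=[0,1/2,3/4,7/8,57/64]  R=[29/32,15/16,1]  => 115/128
val_9 [brbbbrrbb]  L=[0,1/2,3/4,7/8,57/64,115/128]  R=[29/32,15/16,1]  => 231/256
val_10 [brbbbrrbbb]  L=[0,1/2,3/4,7/8,57/64,115/128,231/256]  R=[29/32,15/16,1]  => 463/512
val_11 [brbbbrrbbbb]  L=[0,1/2,3/4,7/8,57/64,115/128,231/256,463/512]  R=[29/32,15/16,1]  => 927/1024
val_12 [brbbbrrbbbbr]  L=[0,1/2,3/4,7/8,57/64,115/128,231/256,463/512]  R=[927/1024,29/32,15/16,1]  => 1853/2048
val_13 [brbbbrrbbbbrb]  L=[0,1/2,3/4,7/8,57/64,115/128,231/256,463/512,1853/2048]  R=[927/1024,29/32,15/16,1]  => 3707/4096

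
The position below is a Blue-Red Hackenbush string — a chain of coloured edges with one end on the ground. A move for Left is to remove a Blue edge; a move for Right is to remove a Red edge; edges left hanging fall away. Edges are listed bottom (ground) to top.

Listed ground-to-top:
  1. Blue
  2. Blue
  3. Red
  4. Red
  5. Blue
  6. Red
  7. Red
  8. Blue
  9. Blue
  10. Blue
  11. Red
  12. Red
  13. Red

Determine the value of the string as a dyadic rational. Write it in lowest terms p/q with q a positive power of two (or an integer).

step 1: add Blue to get B; options L={ 0 } R={ — } = 1
step 2: add Blue to get BB; options L={ 0, 1 } R={ — } = 2
step 3: add Red to get BBR; options L={ 0, 1 } R={ 2 } = 3/2
step 4: add Red to get BBRR; options L={ 0, 1 } R={ 3/2, 2 } = 5/4
step 5: add Blue to get BBRRB; options L={ 0, 1, 5/4 } R={ 3/2, 2 } = 11/8
step 6: add Red to get BBRRBR; options L={ 0, 1, 5/4 } R={ 11/8, 3/2, 2 } = 21/16
step 7: add Red to get BBRRBRR; options L={ 0, 1, 5/4 } R={ 21/16, 11/8, 3/2, 2 } = 41/32
step 8: add Blue to get BBRRBRRB; options L={ 0, 1, 5/4, 41/32 } R={ 21/16, 11/8, 3/2, 2 } = 83/64
step 9: add Blue to get BBRRBRRBB; options L={ 0, 1, 5/4, 41/32, 83/64 } R={ 21/16, 11/8, 3/2, 2 } = 167/128
step 10: add Blue to get BBRRBRRBBB; options L={ 0, 1, 5/4, 41/32, 83/64, 167/128 } R={ 21/16, 11/8, 3/2, 2 } = 335/256
step 11: add Red to get BBRRBRRBBBR; options L={ 0, 1, 5/4, 41/32, 83/64, 167/128 } R={ 335/256, 21/16, 11/8, 3/2, 2 } = 669/512
step 12: add Red to get BBRRBRRBBBRR; options L={ 0, 1, 5/4, 41/32, 83/64, 167/128 } R={ 669/512, 335/256, 21/16, 11/8, 3/2, 2 } = 1337/1024
step 13: add Red to get BBRRBRRBBBRRR; options L={ 0, 1, 5/4, 41/32, 83/64, 167/128 } R={ 1337/1024, 669/512, 335/256, 21/16, 11/8, 3/2, 2 } = 2673/2048

2673/2048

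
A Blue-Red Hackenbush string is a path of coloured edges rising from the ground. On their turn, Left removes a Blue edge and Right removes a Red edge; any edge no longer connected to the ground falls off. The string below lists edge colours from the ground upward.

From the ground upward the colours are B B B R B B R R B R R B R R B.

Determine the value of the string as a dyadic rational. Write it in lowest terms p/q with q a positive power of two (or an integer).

11411/4096

step 1: add B to get B; options L={ 0 } R={ ∅ } -> 1
step 2: add B to get BB; options L={ 0; 1 } R={ ∅ } -> 2
step 3: add B to get BBB; options L={ 0; 1; 2 } R={ ∅ } -> 3
step 4: add R to get BBBR; options L={ 0; 1; 2 } R={ 3 } -> 5/2
step 5: add B to get BBBRB; options L={ 0; 1; 2; 5/2 } R={ 3 } -> 11/4
step 6: add B to get BBBRBB; options L={ 0; 1; 2; 5/2; 11/4 } R={ 3 } -> 23/8
step 7: add R to get BBBRBBR; options L={ 0; 1; 2; 5/2; 11/4 } R={ 23/8; 3 } -> 45/16
step 8: add R to get BBBRBBRR; options L={ 0; 1; 2; 5/2; 11/4 } R={ 45/16; 23/8; 3 } -> 89/32
step 9: add B to get BBBRBBRRB; options L={ 0; 1; 2; 5/2; 11/4; 89/32 } R={ 45/16; 23/8; 3 } -> 179/64
step 10: add R to get BBBRBBRRBR; options L={ 0; 1; 2; 5/2; 11/4; 89/32 } R={ 179/64; 45/16; 23/8; 3 } -> 357/128
step 11: add R to get BBBRBBRRBRR; options L={ 0; 1; 2; 5/2; 11/4; 89/32 } R={ 357/128; 179/64; 45/16; 23/8; 3 } -> 713/256
step 12: add B to get BBBRBBRRBRRB; options L={ 0; 1; 2; 5/2; 11/4; 89/32; 713/256 } R={ 357/128; 179/64; 45/16; 23/8; 3 } -> 1427/512
step 13: add R to get BBBRBBRRBRRBR; options L={ 0; 1; 2; 5/2; 11/4; 89/32; 713/256 } R={ 1427/512; 357/128; 179/64; 45/16; 23/8; 3 } -> 2853/1024
step 14: add R to get BBBRBBRRBRRBRR; options L={ 0; 1; 2; 5/2; 11/4; 89/32; 713/256 } R={ 2853/1024; 1427/512; 357/128; 179/64; 45/16; 23/8; 3 } -> 5705/2048
step 15: add B to get BBBRBBRRBRRBRRB; options L={ 0; 1; 2; 5/2; 11/4; 89/32; 713/256; 5705/2048 } R={ 2853/1024; 1427/512; 357/128; 179/64; 45/16; 23/8; 3 } -> 11411/4096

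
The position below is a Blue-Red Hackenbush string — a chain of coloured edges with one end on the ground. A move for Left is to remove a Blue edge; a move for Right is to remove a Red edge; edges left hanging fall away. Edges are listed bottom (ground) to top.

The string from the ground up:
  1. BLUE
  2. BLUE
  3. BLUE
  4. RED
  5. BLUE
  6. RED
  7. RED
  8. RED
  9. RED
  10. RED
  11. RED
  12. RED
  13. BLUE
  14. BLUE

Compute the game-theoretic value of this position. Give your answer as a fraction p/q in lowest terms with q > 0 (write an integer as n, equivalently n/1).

Build g(s[:k]) for k = 1..14, string s = BLUE BLUE BLUE RED BLUE RED RED RED RED RED RED RED BLUE BLUE.
1 of 14 · B · max L 0 · min R +∞ gives 1
2 of 14 · BB · max L 1 · min R +∞ gives 2
3 of 14 · BBB · max L 2 · min R +∞ gives 3
4 of 14 · BBBR · max L 2 · min R 3 gives 5/2
5 of 14 · BBBRB · max L 5/2 · min R 3 gives 11/4
6 of 14 · BBBRBR · max L 5/2 · min R 11/4 gives 21/8
7 of 14 · BBBRBRR · max L 5/2 · min R 21/8 gives 41/16
8 of 14 · BBBRBRRR · max L 5/2 · min R 41/16 gives 81/32
9 of 14 · BBBRBRRRR · max L 5/2 · min R 81/32 gives 161/64
10 of 14 · BBBRBRRRRR · max L 5/2 · min R 161/64 gives 321/128
11 of 14 · BBBRBRRRRRR · max L 5/2 · min R 321/128 gives 641/256
12 of 14 · BBBRBRRRRRRR · max L 5/2 · min R 641/256 gives 1281/512
13 of 14 · BBBRBRRRRRRRB · max L 1281/512 · min R 641/256 gives 2563/1024
14 of 14 · BBBRBRRRRRRRBB · max L 2563/1024 · min R 641/256 gives 5127/2048

5127/2048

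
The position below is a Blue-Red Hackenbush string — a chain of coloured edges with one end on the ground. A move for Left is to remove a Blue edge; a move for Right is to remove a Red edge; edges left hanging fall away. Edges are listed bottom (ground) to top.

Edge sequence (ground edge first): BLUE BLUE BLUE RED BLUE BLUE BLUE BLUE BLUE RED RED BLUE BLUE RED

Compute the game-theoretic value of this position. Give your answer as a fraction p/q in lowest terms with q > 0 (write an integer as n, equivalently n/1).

6093/2048

Recurse on prefixes of the 14-edge string BLUE BLUE BLUE RED BLUE BLUE BLUE BLUE BLUE RED RED BLUE BLUE RED:
step 1: add BLUE to get B; options L={ 0 } R={  } gives 1
step 2: add BLUE to get BB; options L={ 0, 1 } R={  } gives 2
step 3: add BLUE to get BBB; options L={ 0, 1, 2 } R={  } gives 3
step 4: add RED to get BBBR; options L={ 0, 1, 2 } R={ 3 } gives 5/2
step 5: add BLUE to get BBBRB; options L={ 0, 1, 2, 5/2 } R={ 3 } gives 11/4
step 6: add BLUE to get BBBRBB; options L={ 0, 1, 2, 5/2, 11/4 } R={ 3 } gives 23/8
step 7: add BLUE to get BBBRBBB; options L={ 0, 1, 2, 5/2, 11/4, 23/8 } R={ 3 } gives 47/16
step 8: add BLUE to get BBBRBBBB; options L={ 0, 1, 2, 5/2, 11/4, 23/8, 47/16 } R={ 3 } gives 95/32
step 9: add BLUE to get BBBRBBBBB; options L={ 0, 1, 2, 5/2, 11/4, 23/8, 47/16, 95/32 } R={ 3 } gives 191/64
step 10: add RED to get BBBRBBBBBR; options L={ 0, 1, 2, 5/2, 11/4, 23/8, 47/16, 95/32 } R={ 191/64, 3 } gives 381/128
step 11: add RED to get BBBRBBBBBRR; options L={ 0, 1, 2, 5/2, 11/4, 23/8, 47/16, 95/32 } R={ 381/128, 191/64, 3 } gives 761/256
step 12: add BLUE to get BBBRBBBBBRRB; options L={ 0, 1, 2, 5/2, 11/4, 23/8, 47/16, 95/32, 761/256 } R={ 381/128, 191/64, 3 } gives 1523/512
step 13: add BLUE to get BBBRBBBBBRRBB; options L={ 0, 1, 2, 5/2, 11/4, 23/8, 47/16, 95/32, 761/256, 1523/512 } R={ 381/128, 191/64, 3 } gives 3047/1024
step 14: add RED to get BBBRBBBBBRRBBR; options L={ 0, 1, 2, 5/2, 11/4, 23/8, 47/16, 95/32, 761/256, 1523/512 } R={ 3047/1024, 381/128, 191/64, 3 } gives 6093/2048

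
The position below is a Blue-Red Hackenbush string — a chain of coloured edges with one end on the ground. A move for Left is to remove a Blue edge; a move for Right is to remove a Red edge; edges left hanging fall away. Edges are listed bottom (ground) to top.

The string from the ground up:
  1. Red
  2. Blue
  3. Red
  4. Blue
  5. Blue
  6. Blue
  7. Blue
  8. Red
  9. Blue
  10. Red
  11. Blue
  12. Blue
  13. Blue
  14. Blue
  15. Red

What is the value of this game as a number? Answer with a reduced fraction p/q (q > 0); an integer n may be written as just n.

Prefix values for Red Blue Red Blue Blue Blue Blue Red Blue Red Blue Blue Blue Blue Red via {L|R} + simplicity:
val_1 [R]  L=[∅]  R=[0]  gives -1
val_2 [RB]  L=[-1]  R=[0]  gives -1/2
val_3 [RBR]  L=[-1]  R=[-1/2,0]  gives -3/4
val_4 [RBRB]  L=[-1,-3/4]  R=[-1/2,0]  gives -5/8
val_5 [RBRBB]  L=[-1,-3/4,-5/8]  R=[-1/2,0]  gives -9/16
val_6 [RBRBBB]  L=[-1,-3/4,-5/8,-9/16]  R=[-1/2,0]  gives -17/32
val_7 [RBRBBBB]  L=[-1,-3/4,-5/8,-9/16,-17/32]  R=[-1/2,0]  gives -33/64
val_8 [RBRBBBBR]  L=[-1,-3/4,-5/8,-9/16,-17/32]  R=[-33/64,-1/2,0]  gives -67/128
val_9 [RBRBBBBRB]  L=[-1,-3/4,-5/8,-9/16,-17/32,-67/128]  R=[-33/64,-1/2,0]  gives -133/256
val_10 [RBRBBBBRBR]  L=[-1,-3/4,-5/8,-9/16,-17/32,-67/128]  R=[-133/256,-33/64,-1/2,0]  gives -267/512
val_11 [RBRBBBBRBRB]  L=[-1,-3/4,-5/8,-9/16,-17/32,-67/128,-267/512]  R=[-133/256,-33/64,-1/2,0]  gives -533/1024
val_12 [RBRBBBBRBRBB]  L=[-1,-3/4,-5/8,-9/16,-17/32,-67/128,-267/512,-533/1024]  R=[-133/256,-33/64,-1/2,0]  gives -1065/2048
val_13 [RBRBBBBRBRBBB]  L=[-1,-3/4,-5/8,-9/16,-17/32,-67/128,-267/512,-533/1024,-1065/2048]  R=[-133/256,-33/64,-1/2,0]  gives -2129/4096
val_14 [RBRBBBBRBRBBBB]  L=[-1,-3/4,-5/8,-9/16,-17/32,-67/128,-267/512,-533/1024,-1065/2048,-2129/4096]  R=[-133/256,-33/64,-1/2,0]  gives -4257/8192
val_15 [RBRBBBBRBRBBBBR]  L=[-1,-3/4,-5/8,-9/16,-17/32,-67/128,-267/512,-533/1024,-1065/2048,-2129/4096]  R=[-4257/8192,-133/256,-33/64,-1/2,0]  gives -8515/16384

-8515/16384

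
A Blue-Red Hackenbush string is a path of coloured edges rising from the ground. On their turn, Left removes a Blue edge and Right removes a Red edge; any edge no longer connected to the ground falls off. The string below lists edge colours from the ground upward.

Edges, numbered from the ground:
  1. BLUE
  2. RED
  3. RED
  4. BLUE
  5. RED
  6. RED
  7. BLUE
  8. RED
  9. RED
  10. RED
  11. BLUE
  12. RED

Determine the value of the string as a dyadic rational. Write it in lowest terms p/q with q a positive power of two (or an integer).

581/2048

val_1 [B]  L=[0]  R=[none]  = 1
val_2 [BR]  L=[0]  R=[1]  = 1/2
val_3 [BRR]  L=[0]  R=[1/2 1]  = 1/4
val_4 [BRRB]  L=[0 1/4]  R=[1/2 1]  = 3/8
val_5 [BRRBR]  L=[0 1/4]  R=[3/8 1/2 1]  = 5/16
val_6 [BRRBRR]  L=[0 1/4]  R=[5/16 3/8 1/2 1]  = 9/32
val_7 [BRRBRRB]  L=[0 1/4 9/32]  R=[5/16 3/8 1/2 1]  = 19/64
val_8 [BRRBRRBR]  L=[0 1/4 9/32]  R=[19/64 5/16 3/8 1/2 1]  = 37/128
val_9 [BRRBRRBRR]  L=[0 1/4 9/32]  R=[37/128 19/64 5/16 3/8 1/2 1]  = 73/256
val_10 [BRRBRRBRRR]  L=[0 1/4 9/32]  R=[73/256 37/128 19/64 5/16 3/8 1/2 1]  = 145/512
val_11 [BRRBRRBRRRB]  L=[0 1/4 9/32 145/512]  R=[73/256 37/128 19/64 5/16 3/8 1/2 1]  = 291/1024
val_12 [BRRBRRBRRRBR]  L=[0 1/4 9/32 145/512]  R=[291/1024 73/256 37/128 19/64 5/16 3/8 1/2 1]  = 581/2048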